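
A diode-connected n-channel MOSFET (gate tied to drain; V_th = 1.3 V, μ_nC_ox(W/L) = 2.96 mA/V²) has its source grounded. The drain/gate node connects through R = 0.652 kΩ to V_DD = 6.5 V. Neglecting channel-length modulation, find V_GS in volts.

With gate tied to drain, V_GS = V_DS ≥ V_GS − V_th, so the device is in saturation.
KCL at the drain: ½ k_n (V_GS − V_th)² = (V_DD − V_GS)/R.
Let x = V_GS − 1.3. Then 0.965 x² + x − 5.2 = 0, giving x = 1.86 V (positive root), so V_GS = 3.16 V.
I_D = (V_DD − V_GS)/R = (6.5 − 3.16) / 0.652 = 5.12 mA.

V_GS = 3.16 V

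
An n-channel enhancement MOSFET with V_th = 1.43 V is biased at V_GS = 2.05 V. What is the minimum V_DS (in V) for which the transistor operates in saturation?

V_DS,sat = 0.620 V

The boundary between triode and saturation is V_DS = V_GS − V_th = V_ov.
V_ov = 2.05 − 1.43 = 0.62 V.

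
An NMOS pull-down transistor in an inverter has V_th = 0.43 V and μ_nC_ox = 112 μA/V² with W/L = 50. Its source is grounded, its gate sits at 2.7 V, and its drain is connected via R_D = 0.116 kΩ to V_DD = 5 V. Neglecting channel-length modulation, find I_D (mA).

V_GS = V_G = 2.7 V, so V_ov = 2.7 − 0.43 = 2.27 V.
k_n = μ_nC_ox · (W/L) = 5.6 mA/V².
Assume saturation: I_D = ½ k_n V_ov² = 0.5 × 5.6 × 2.27² = 14.4 mA, giving V_DS = V_DD − I_D R_D = 5 − 14.4 × 0.116 = 3.33 V.
V_DS = 3.33 V ≥ V_ov = 2.27 V, confirming saturation.

I_D = 14.4 mA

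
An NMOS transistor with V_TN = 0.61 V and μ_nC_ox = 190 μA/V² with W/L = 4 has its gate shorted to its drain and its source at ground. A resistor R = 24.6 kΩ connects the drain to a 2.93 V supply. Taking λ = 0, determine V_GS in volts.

V_GS = 1.06 V

With gate tied to drain, V_GS = V_DS ≥ V_GS − V_TN, so the device is in saturation.
k_n = μ_nC_ox · (W/L) = 0.76 mA/V².
KCL at the drain: ½ k_n (V_GS − V_TN)² = (V_DD − V_GS)/R.
Let x = V_GS − 0.61. Then 9.35 x² + x − 2.32 = 0, giving x = 0.448 V (positive root), so V_GS = 1.06 V.
I_D = (V_DD − V_GS)/R = (2.93 − 1.06) / 24.6 = 0.0761 mA.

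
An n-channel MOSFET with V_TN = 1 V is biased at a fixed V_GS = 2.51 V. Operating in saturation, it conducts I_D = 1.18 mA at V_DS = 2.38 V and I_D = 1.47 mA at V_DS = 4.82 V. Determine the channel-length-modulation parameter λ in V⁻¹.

λ = 0.132 V⁻¹

With V_GS fixed, I_D ∝ (1 + λ V_DS) in saturation, so I_D2/I_D1 = (1 + λ V_DS2)/(1 + λ V_DS1).
1.47/1.18 = 1.246 = (1 + 4.82 λ)/(1 + 2.38 λ).
Solving: λ (I_D1 V_DS2 − I_D2 V_DS1) = I_D2 − I_D1, so λ = (1.47 − 1.18) / (1.18 × 4.82 − 1.47 × 2.38) = 0.29 / 2.19 = 0.132 V⁻¹.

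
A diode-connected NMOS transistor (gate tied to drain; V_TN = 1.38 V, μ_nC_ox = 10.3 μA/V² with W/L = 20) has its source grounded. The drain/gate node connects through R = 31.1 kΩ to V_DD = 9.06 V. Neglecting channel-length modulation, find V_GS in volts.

V_GS = 2.78 V

With gate tied to drain, V_GS = V_DS ≥ V_GS − V_TN, so the device is in saturation.
k_n = μ_nC_ox · (W/L) = 0.206 mA/V².
KCL at the drain: ½ k_n (V_GS − V_TN)² = (V_DD − V_GS)/R.
Let x = V_GS − 1.38. Then 3.2 x² + x − 7.68 = 0, giving x = 1.4 V (positive root), so V_GS = 2.78 V.
I_D = (V_DD − V_GS)/R = (9.06 − 2.78) / 31.1 = 0.202 mA.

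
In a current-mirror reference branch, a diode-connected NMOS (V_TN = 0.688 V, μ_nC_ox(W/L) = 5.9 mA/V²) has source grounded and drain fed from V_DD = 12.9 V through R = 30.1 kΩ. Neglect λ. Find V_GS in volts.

V_GS = 1.05 V

With gate tied to drain, V_GS = V_DS ≥ V_GS − V_TN, so the device is in saturation.
KCL at the drain: ½ k_n (V_GS − V_TN)² = (V_DD − V_GS)/R.
Let x = V_GS − 0.688. Then 88.8 x² + x − 12.21 = 0, giving x = 0.365 V (positive root), so V_GS = 1.05 V.
I_D = (V_DD − V_GS)/R = (12.9 − 1.05) / 30.1 = 0.394 mA.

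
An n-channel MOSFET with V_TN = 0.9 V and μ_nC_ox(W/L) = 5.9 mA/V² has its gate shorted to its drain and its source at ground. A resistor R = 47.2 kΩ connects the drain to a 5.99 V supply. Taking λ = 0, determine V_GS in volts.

With gate tied to drain, V_GS = V_DS ≥ V_GS − V_TN, so the device is in saturation.
KCL at the drain: ½ k_n (V_GS − V_TN)² = (V_DD − V_GS)/R.
Let x = V_GS − 0.9. Then 139 x² + x − 5.09 = 0, giving x = 0.188 V (positive root), so V_GS = 1.09 V.
I_D = (V_DD − V_GS)/R = (5.99 − 1.09) / 47.2 = 0.104 mA.

V_GS = 1.09 V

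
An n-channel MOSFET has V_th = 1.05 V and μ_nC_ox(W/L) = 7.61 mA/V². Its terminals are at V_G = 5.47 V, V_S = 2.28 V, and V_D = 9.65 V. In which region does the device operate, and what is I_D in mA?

V_GS = V_G − V_S = 5.47 − 2.28 = 3.19 V; V_DS = V_D − V_S = 9.65 − 2.28 = 7.37 V.
V_ov = V_GS − V_th = 3.19 − 1.05 = 2.14 V.
Since V_DS = 7.37 V ≥ V_ov = 2.14 V, the device is in saturation.
I_D = ½ k_n V_ov² = 0.5 × 7.61 × 2.14² = 17.4 mA.

Saturation; I_D = 17.4 mA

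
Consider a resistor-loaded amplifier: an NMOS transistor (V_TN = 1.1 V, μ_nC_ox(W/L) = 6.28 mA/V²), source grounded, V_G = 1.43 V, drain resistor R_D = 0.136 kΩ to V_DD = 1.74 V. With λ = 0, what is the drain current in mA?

V_GS = V_G = 1.43 V, so V_ov = 1.43 − 1.1 = 0.33 V.
Assume saturation: I_D = ½ k_n V_ov² = 0.5 × 6.28 × 0.33² = 0.342 mA, giving V_DS = V_DD − I_D R_D = 1.74 − 0.342 × 0.136 = 1.69 V.
V_DS = 1.69 V ≥ V_ov = 0.33 V, confirming saturation.

I_D = 0.342 mA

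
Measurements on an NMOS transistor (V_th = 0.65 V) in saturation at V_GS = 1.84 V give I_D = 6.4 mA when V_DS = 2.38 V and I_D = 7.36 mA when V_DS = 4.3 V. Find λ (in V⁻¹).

λ = 0.0960 V⁻¹

With V_GS fixed, I_D ∝ (1 + λ V_DS) in saturation, so I_D2/I_D1 = (1 + λ V_DS2)/(1 + λ V_DS1).
7.36/6.4 = 1.15 = (1 + 4.3 λ)/(1 + 2.38 λ).
Solving: λ (I_D1 V_DS2 − I_D2 V_DS1) = I_D2 − I_D1, so λ = (7.36 − 6.4) / (6.4 × 4.3 − 7.36 × 2.38) = 0.96 / 10 = 0.096 V⁻¹.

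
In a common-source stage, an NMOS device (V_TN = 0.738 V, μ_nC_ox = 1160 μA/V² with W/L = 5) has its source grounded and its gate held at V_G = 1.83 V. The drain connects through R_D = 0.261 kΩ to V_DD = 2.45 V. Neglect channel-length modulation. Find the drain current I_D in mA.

V_GS = V_G = 1.83 V, so V_ov = 1.83 − 0.738 = 1.09 V.
k_n = μ_nC_ox · (W/L) = 5.8 mA/V².
Assume saturation: I_D = ½ k_n V_ov² = 0.5 × 5.8 × 1.09² = 3.46 mA, giving V_DS = V_DD − I_D R_D = 2.45 − 3.46 × 0.261 = 1.55 V.
V_DS = 1.55 V ≥ V_ov = 1.09 V, confirming saturation.

I_D = 3.46 mA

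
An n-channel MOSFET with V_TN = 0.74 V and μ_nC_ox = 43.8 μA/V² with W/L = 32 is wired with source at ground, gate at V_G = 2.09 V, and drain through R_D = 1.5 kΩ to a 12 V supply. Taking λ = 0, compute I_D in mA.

V_GS = V_G = 2.09 V, so V_ov = 2.09 − 0.74 = 1.35 V.
k_n = μ_nC_ox · (W/L) = 1.402 mA/V².
Assume saturation: I_D = ½ k_n V_ov² = 0.5 × 1.402 × 1.35² = 1.28 mA, giving V_DS = V_DD − I_D R_D = 12 − 1.28 × 1.5 = 10.1 V.
V_DS = 10.1 V ≥ V_ov = 1.35 V, confirming saturation.

I_D = 1.28 mA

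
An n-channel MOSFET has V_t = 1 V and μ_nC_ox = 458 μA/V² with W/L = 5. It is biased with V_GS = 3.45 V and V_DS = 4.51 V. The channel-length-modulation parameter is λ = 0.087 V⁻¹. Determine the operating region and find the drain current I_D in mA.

Saturation; I_D = 9.57 mA

k_n = μ_nC_ox · (W/L) = 2.29 mA/V².
V_ov = V_GS − V_t = 3.45 − 1 = 2.45 V.
Since V_DS = 4.51 V ≥ V_ov = 2.45 V, the device is in saturation.
I_D = ½ k_n V_ov² (1 + λ V_DS) = 0.5 × 2.29 × 2.45² × (1 + 0.087 × 4.51) = 9.57 mA.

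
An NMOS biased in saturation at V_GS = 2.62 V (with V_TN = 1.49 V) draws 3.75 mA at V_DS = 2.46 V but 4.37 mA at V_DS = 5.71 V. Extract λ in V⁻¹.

λ = 0.0581 V⁻¹

With V_GS fixed, I_D ∝ (1 + λ V_DS) in saturation, so I_D2/I_D1 = (1 + λ V_DS2)/(1 + λ V_DS1).
4.37/3.75 = 1.165 = (1 + 5.71 λ)/(1 + 2.46 λ).
Solving: λ (I_D1 V_DS2 − I_D2 V_DS1) = I_D2 − I_D1, so λ = (4.37 − 3.75) / (3.75 × 5.71 − 4.37 × 2.46) = 0.62 / 10.7 = 0.0581 V⁻¹.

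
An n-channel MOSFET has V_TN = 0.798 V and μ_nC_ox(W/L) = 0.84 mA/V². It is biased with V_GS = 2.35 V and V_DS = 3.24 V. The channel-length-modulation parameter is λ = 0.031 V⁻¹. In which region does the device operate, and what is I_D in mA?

V_ov = V_GS − V_TN = 2.35 − 0.798 = 1.55 V.
Since V_DS = 3.24 V ≥ V_ov = 1.55 V, the device is in saturation.
I_D = ½ k_n V_ov² (1 + λ V_DS) = 0.5 × 0.84 × 1.55² × (1 + 0.031 × 3.24) = 1.11 mA.

Saturation; I_D = 1.11 mA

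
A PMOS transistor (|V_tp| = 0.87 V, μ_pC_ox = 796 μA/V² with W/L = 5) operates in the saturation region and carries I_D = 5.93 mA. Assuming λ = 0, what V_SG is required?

V_SG = 2.60 V

k_p = μ_pC_ox · (W/L) = 3.98 mA/V².
In saturation I_D = ½ k_p (V_SG − |V_tp|)², so V_SG − |V_tp| = √(2 I_D / k_p) = √(2 × 5.93 / 3.98) = 1.73 V.
V_SG = 0.87 + 1.73 = 2.6 V.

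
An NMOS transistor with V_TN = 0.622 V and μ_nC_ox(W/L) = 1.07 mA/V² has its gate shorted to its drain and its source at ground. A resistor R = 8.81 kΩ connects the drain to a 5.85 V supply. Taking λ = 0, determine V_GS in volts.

V_GS = 1.57 V

With gate tied to drain, V_GS = V_DS ≥ V_GS − V_TN, so the device is in saturation.
KCL at the drain: ½ k_n (V_GS − V_TN)² = (V_DD − V_GS)/R.
Let x = V_GS − 0.622. Then 4.71 x² + x − 5.228 = 0, giving x = 0.952 V (positive root), so V_GS = 1.57 V.
I_D = (V_DD − V_GS)/R = (5.85 − 1.57) / 8.81 = 0.485 mA.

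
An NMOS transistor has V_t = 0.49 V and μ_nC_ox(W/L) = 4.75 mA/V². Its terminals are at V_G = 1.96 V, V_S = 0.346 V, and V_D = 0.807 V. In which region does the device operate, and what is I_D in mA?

Triode; I_D = 1.96 mA

V_GS = V_G − V_S = 1.96 − 0.346 = 1.61 V; V_DS = V_D − V_S = 0.807 − 0.346 = 0.461 V.
V_ov = V_GS − V_t = 1.61 − 0.49 = 1.12 V.
Since V_DS = 0.461 V < V_ov = 1.12 V, the device is in the triode region.
I_D = k_n [V_ov · V_DS − ½ V_DS²] = 4.75 × [1.12 × 0.461 − 0.5 × 0.461²] = 1.96 mA.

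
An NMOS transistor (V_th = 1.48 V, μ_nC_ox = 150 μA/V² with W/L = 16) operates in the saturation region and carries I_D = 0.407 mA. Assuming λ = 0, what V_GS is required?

k_n = μ_nC_ox · (W/L) = 2.4 mA/V².
In saturation I_D = ½ k_n (V_GS − V_th)², so V_GS − V_th = √(2 I_D / k_n) = √(2 × 0.407 / 2.4) = 0.582 V.
V_GS = 1.48 + 0.582 = 2.06 V.

V_GS = 2.06 V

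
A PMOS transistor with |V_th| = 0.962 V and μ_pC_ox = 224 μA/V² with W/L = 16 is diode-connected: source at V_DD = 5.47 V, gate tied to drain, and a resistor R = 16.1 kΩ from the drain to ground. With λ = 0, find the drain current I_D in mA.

With gate tied to drain, V_SG = V_SD ≥ V_SG − |V_th|, so the device is in saturation.
k_p = μ_pC_ox · (W/L) = 3.584 mA/V².
KCL at the drain: ½ k_p (V_SG − |V_th|)² = (V_DD − V_SG)/R.
Let x = V_SG − 0.962. Then 28.9 x² + x − 4.508 = 0, giving x = 0.378 V (positive root), so V_SG = 1.34 V.
I_D = (V_DD − V_SG)/R = (5.47 − 1.34) / 16.1 = 0.257 mA.

I_D = 0.257 mA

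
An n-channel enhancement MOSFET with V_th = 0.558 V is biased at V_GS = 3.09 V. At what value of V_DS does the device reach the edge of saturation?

The boundary between triode and saturation is V_DS = V_GS − V_th = V_ov.
V_ov = 3.09 − 0.558 = 2.53 V.

V_DS,sat = 2.53 V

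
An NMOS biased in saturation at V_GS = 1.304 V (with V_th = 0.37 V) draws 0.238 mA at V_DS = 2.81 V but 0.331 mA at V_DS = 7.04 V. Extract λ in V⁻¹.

With V_GS fixed, I_D ∝ (1 + λ V_DS) in saturation, so I_D2/I_D1 = (1 + λ V_DS2)/(1 + λ V_DS1).
0.331/0.238 = 1.391 = (1 + 7.04 λ)/(1 + 2.81 λ).
Solving: λ (I_D1 V_DS2 − I_D2 V_DS1) = I_D2 − I_D1, so λ = (0.331 − 0.238) / (0.238 × 7.04 − 0.331 × 2.81) = 0.093 / 0.745 = 0.125 V⁻¹.

λ = 0.125 V⁻¹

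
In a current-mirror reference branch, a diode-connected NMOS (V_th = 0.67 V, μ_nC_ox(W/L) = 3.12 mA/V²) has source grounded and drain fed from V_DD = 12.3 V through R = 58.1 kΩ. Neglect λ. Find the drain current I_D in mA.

With gate tied to drain, V_GS = V_DS ≥ V_GS − V_th, so the device is in saturation.
KCL at the drain: ½ k_n (V_GS − V_th)² = (V_DD − V_GS)/R.
Let x = V_GS − 0.67. Then 90.6 x² + x − 11.63 = 0, giving x = 0.353 V (positive root), so V_GS = 1.02 V.
I_D = (V_DD − V_GS)/R = (12.3 − 1.02) / 58.1 = 0.194 mA.

I_D = 0.194 mA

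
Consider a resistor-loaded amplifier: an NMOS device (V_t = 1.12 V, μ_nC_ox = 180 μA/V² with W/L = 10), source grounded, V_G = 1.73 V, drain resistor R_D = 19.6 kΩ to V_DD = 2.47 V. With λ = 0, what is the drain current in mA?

V_GS = V_G = 1.73 V, so V_ov = 1.73 − 1.12 = 0.61 V.
k_n = μ_nC_ox · (W/L) = 1.8 mA/V².
Assume saturation: I_D = ½ k_n V_ov² = 0.5 × 1.8 × 0.61² = 0.335 mA, giving V_DS = V_DD − I_D R_D = 2.47 − 0.335 × 19.6 = -4.09 V.
But -4.09 V < V_ov = 0.61 V, so the device is actually in triode.
In triode I_D = k_n[V_ov V_DS − ½ V_DS²] and I_D = (V_DD − V_DS)/R_D. Equating: 17.6 V_DS² − 22.52 V_DS + 2.47 = 0, giving V_DS = 0.121 V (the root below V_ov).
I_D = (2.47 − 0.121) / 19.6 = 0.12 mA.

I_D = 0.120 mA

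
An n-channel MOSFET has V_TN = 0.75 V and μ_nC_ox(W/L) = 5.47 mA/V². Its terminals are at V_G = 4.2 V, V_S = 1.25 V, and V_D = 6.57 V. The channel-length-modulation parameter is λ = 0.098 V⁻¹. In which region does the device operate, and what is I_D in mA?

Saturation; I_D = 20.1 mA

V_GS = V_G − V_S = 4.2 − 1.25 = 2.95 V; V_DS = V_D − V_S = 6.57 − 1.25 = 5.32 V.
V_ov = V_GS − V_TN = 2.95 − 0.75 = 2.2 V.
Since V_DS = 5.32 V ≥ V_ov = 2.2 V, the device is in saturation.
I_D = ½ k_n V_ov² (1 + λ V_DS) = 0.5 × 5.47 × 2.2² × (1 + 0.098 × 5.32) = 20.1 mA.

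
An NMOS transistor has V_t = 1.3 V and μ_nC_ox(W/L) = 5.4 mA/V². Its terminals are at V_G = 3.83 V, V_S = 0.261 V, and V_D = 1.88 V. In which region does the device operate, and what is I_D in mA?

Triode; I_D = 12.8 mA

V_GS = V_G − V_S = 3.83 − 0.261 = 3.57 V; V_DS = V_D − V_S = 1.88 − 0.261 = 1.62 V.
V_ov = V_GS − V_t = 3.57 − 1.3 = 2.27 V.
Since V_DS = 1.62 V < V_ov = 2.27 V, the device is in the triode region.
I_D = k_n [V_ov · V_DS − ½ V_DS²] = 5.4 × [2.27 × 1.62 − 0.5 × 1.62²] = 12.8 mA.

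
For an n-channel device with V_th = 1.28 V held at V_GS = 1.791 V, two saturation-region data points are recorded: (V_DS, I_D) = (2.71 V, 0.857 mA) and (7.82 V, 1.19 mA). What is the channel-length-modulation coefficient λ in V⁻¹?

With V_GS fixed, I_D ∝ (1 + λ V_DS) in saturation, so I_D2/I_D1 = (1 + λ V_DS2)/(1 + λ V_DS1).
1.19/0.857 = 1.389 = (1 + 7.82 λ)/(1 + 2.71 λ).
Solving: λ (I_D1 V_DS2 − I_D2 V_DS1) = I_D2 − I_D1, so λ = (1.19 − 0.857) / (0.857 × 7.82 − 1.19 × 2.71) = 0.333 / 3.48 = 0.0958 V⁻¹.

λ = 0.0958 V⁻¹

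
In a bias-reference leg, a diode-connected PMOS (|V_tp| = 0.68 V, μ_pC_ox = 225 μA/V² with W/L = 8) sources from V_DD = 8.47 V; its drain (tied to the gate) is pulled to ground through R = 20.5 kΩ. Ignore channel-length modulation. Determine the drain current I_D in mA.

With gate tied to drain, V_SG = V_SD ≥ V_SG − |V_tp|, so the device is in saturation.
k_p = μ_pC_ox · (W/L) = 1.8 mA/V².
KCL at the drain: ½ k_p (V_SG − |V_tp|)² = (V_DD − V_SG)/R.
Let x = V_SG − 0.68. Then 18.4 x² + x − 7.79 = 0, giving x = 0.623 V (positive root), so V_SG = 1.3 V.
I_D = (V_DD − V_SG)/R = (8.47 − 1.3) / 20.5 = 0.35 mA.

I_D = 0.350 mA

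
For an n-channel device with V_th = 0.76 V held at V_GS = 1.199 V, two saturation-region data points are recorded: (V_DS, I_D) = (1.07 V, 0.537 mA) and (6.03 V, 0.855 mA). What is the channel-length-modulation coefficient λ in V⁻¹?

With V_GS fixed, I_D ∝ (1 + λ V_DS) in saturation, so I_D2/I_D1 = (1 + λ V_DS2)/(1 + λ V_DS1).
0.855/0.537 = 1.592 = (1 + 6.03 λ)/(1 + 1.07 λ).
Solving: λ (I_D1 V_DS2 − I_D2 V_DS1) = I_D2 − I_D1, so λ = (0.855 − 0.537) / (0.537 × 6.03 − 0.855 × 1.07) = 0.318 / 2.32 = 0.137 V⁻¹.

λ = 0.137 V⁻¹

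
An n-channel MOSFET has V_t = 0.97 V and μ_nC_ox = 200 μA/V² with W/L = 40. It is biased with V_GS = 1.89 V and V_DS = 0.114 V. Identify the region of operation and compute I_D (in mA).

k_n = μ_nC_ox · (W/L) = 8 mA/V².
V_ov = V_GS − V_t = 1.89 − 0.97 = 0.92 V.
Since V_DS = 0.114 V < V_ov = 0.92 V, the device is in the triode region.
I_D = k_n [V_ov · V_DS − ½ V_DS²] = 8 × [0.92 × 0.114 − 0.5 × 0.114²] = 0.787 mA.

Triode; I_D = 0.787 mA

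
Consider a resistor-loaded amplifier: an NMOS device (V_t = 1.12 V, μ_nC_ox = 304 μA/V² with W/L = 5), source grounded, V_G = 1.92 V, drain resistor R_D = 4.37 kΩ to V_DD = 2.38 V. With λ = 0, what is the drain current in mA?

V_GS = V_G = 1.92 V, so V_ov = 1.92 − 1.12 = 0.8 V.
k_n = μ_nC_ox · (W/L) = 1.52 mA/V².
Assume saturation: I_D = ½ k_n V_ov² = 0.5 × 1.52 × 0.8² = 0.486 mA, giving V_DS = V_DD − I_D R_D = 2.38 − 0.486 × 4.37 = 0.254 V.
But 0.254 V < V_ov = 0.8 V, so the device is actually in triode.
In triode I_D = k_n[V_ov V_DS − ½ V_DS²] and I_D = (V_DD − V_DS)/R_D. Equating: 3.32 V_DS² − 6.314 V_DS + 2.38 = 0, giving V_DS = 0.518 V (the root below V_ov).
I_D = (2.38 − 0.518) / 4.37 = 0.426 mA.

I_D = 0.426 mA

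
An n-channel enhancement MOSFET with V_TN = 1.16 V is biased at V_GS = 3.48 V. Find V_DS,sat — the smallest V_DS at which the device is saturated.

The boundary between triode and saturation is V_DS = V_GS − V_TN = V_ov.
V_ov = 3.48 − 1.16 = 2.32 V.

V_DS,sat = 2.32 V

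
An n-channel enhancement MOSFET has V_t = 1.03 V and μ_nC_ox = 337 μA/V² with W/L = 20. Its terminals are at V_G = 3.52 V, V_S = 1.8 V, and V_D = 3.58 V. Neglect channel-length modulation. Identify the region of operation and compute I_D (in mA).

Saturation; I_D = 1.60 mA

V_GS = V_G − V_S = 3.52 − 1.8 = 1.72 V; V_DS = V_D − V_S = 3.58 − 1.8 = 1.78 V.
k_n = μ_nC_ox · (W/L) = 6.74 mA/V².
V_ov = V_GS − V_t = 1.72 − 1.03 = 0.69 V.
Since V_DS = 1.78 V ≥ V_ov = 0.69 V, the device is in saturation.
I_D = ½ k_n V_ov² = 0.5 × 6.74 × 0.69² = 1.6 mA.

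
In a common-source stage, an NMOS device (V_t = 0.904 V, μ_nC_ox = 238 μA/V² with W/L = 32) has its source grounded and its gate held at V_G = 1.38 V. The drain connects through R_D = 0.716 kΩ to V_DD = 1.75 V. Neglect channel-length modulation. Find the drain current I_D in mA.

V_GS = V_G = 1.38 V, so V_ov = 1.38 − 0.904 = 0.476 V.
k_n = μ_nC_ox · (W/L) = 7.616 mA/V².
Assume saturation: I_D = ½ k_n V_ov² = 0.5 × 7.616 × 0.476² = 0.863 mA, giving V_DS = V_DD − I_D R_D = 1.75 − 0.863 × 0.716 = 1.13 V.
V_DS = 1.13 V ≥ V_ov = 0.476 V, confirming saturation.

I_D = 0.863 mA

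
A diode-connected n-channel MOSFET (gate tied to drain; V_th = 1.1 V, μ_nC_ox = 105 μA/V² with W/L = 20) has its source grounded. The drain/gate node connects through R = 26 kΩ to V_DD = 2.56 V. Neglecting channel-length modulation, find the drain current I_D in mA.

I_D = 0.0479 mA

With gate tied to drain, V_GS = V_DS ≥ V_GS − V_th, so the device is in saturation.
k_n = μ_nC_ox · (W/L) = 2.1 mA/V².
KCL at the drain: ½ k_n (V_GS − V_th)² = (V_DD − V_GS)/R.
Let x = V_GS − 1.1. Then 27.3 x² + x − 1.46 = 0, giving x = 0.214 V (positive root), so V_GS = 1.31 V.
I_D = (V_DD − V_GS)/R = (2.56 − 1.31) / 26 = 0.0479 mA.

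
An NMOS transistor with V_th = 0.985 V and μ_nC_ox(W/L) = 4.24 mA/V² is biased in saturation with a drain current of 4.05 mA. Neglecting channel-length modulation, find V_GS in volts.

V_GS = 2.37 V

In saturation I_D = ½ k_n (V_GS − V_th)², so V_GS − V_th = √(2 I_D / k_n) = √(2 × 4.05 / 4.24) = 1.38 V.
V_GS = 0.985 + 1.38 = 2.37 V.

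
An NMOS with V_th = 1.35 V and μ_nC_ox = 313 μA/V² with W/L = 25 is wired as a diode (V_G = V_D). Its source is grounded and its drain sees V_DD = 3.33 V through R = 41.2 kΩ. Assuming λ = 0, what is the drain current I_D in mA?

I_D = 0.0454 mA

With gate tied to drain, V_GS = V_DS ≥ V_GS − V_th, so the device is in saturation.
k_n = μ_nC_ox · (W/L) = 7.825 mA/V².
KCL at the drain: ½ k_n (V_GS − V_th)² = (V_DD − V_GS)/R.
Let x = V_GS − 1.35. Then 161 x² + x − 1.98 = 0, giving x = 0.108 V (positive root), so V_GS = 1.46 V.
I_D = (V_DD − V_GS)/R = (3.33 − 1.46) / 41.2 = 0.0454 mA.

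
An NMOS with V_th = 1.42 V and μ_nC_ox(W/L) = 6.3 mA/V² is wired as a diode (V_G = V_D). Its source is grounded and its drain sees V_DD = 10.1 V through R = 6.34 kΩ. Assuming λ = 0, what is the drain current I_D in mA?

I_D = 1.27 mA

With gate tied to drain, V_GS = V_DS ≥ V_GS − V_th, so the device is in saturation.
KCL at the drain: ½ k_n (V_GS − V_th)² = (V_DD − V_GS)/R.
Let x = V_GS − 1.42. Then 20 x² + x − 8.68 = 0, giving x = 0.635 V (positive root), so V_GS = 2.05 V.
I_D = (V_DD − V_GS)/R = (10.1 − 2.05) / 6.34 = 1.27 mA.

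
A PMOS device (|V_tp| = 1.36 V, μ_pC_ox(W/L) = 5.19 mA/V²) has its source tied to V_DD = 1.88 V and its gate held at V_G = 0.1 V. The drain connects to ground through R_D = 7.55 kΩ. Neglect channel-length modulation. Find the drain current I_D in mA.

V_SG = V_DD − V_G = 1.88 − 0.1 = 1.78 V, so V_ov = 1.78 − 1.36 = 0.42 V.
Assume saturation: I_D = ½ k_p V_ov² = 0.5 × 5.19 × 0.42² = 0.458 mA, giving V_SD = V_DD − I_D R_D = 1.88 − 0.458 × 7.55 = -1.58 V.
But -1.58 V < V_ov = 0.42 V, so the device is actually in triode.
In triode I_D = k_p[V_ov V_SD − ½ V_SD²] and I_D = (V_DD − V_SD)/R_D. Equating: 19.6 V_SD² − 17.46 V_SD + 1.88 = 0, giving V_SD = 0.125 V (the root below V_ov).
I_D = (1.88 − 0.125) / 7.55 = 0.232 mA.

I_D = 0.232 mA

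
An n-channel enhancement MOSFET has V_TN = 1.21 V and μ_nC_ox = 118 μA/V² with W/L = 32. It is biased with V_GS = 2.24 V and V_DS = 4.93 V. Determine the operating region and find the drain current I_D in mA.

Saturation; I_D = 2.00 mA

k_n = μ_nC_ox · (W/L) = 3.776 mA/V².
V_ov = V_GS − V_TN = 2.24 − 1.21 = 1.03 V.
Since V_DS = 4.93 V ≥ V_ov = 1.03 V, the device is in saturation.
I_D = ½ k_n V_ov² = 0.5 × 3.776 × 1.03² = 2 mA.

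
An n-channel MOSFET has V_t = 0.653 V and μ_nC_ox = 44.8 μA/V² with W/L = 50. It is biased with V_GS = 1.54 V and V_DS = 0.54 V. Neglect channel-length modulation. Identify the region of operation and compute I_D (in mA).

Triode; I_D = 0.746 mA

k_n = μ_nC_ox · (W/L) = 2.24 mA/V².
V_ov = V_GS − V_t = 1.54 − 0.653 = 0.887 V.
Since V_DS = 0.54 V < V_ov = 0.887 V, the device is in the triode region.
I_D = k_n [V_ov · V_DS − ½ V_DS²] = 2.24 × [0.887 × 0.54 − 0.5 × 0.54²] = 0.746 mA.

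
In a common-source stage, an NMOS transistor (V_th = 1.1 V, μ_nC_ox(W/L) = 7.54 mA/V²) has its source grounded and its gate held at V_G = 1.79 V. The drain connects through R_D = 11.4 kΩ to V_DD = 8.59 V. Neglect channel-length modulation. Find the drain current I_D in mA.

V_GS = V_G = 1.79 V, so V_ov = 1.79 − 1.1 = 0.69 V.
Assume saturation: I_D = ½ k_n V_ov² = 0.5 × 7.54 × 0.69² = 1.79 mA, giving V_DS = V_DD − I_D R_D = 8.59 − 1.79 × 11.4 = -11.9 V.
But -11.9 V < V_ov = 0.69 V, so the device is actually in triode.
In triode I_D = k_n[V_ov V_DS − ½ V_DS²] and I_D = (V_DD − V_DS)/R_D. Equating: 43 V_DS² − 60.31 V_DS + 8.59 = 0, giving V_DS = 0.161 V (the root below V_ov).
I_D = (8.59 − 0.161) / 11.4 = 0.739 mA.

I_D = 0.739 mA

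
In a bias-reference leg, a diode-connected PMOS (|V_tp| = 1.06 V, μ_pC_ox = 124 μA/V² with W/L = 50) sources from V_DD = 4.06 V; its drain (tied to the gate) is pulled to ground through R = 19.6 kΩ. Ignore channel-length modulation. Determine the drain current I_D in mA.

I_D = 0.142 mA

With gate tied to drain, V_SG = V_SD ≥ V_SG − |V_tp|, so the device is in saturation.
k_p = μ_pC_ox · (W/L) = 6.2 mA/V².
KCL at the drain: ½ k_p (V_SG − |V_tp|)² = (V_DD − V_SG)/R.
Let x = V_SG − 1.06. Then 60.8 x² + x − 3 = 0, giving x = 0.214 V (positive root), so V_SG = 1.27 V.
I_D = (V_DD − V_SG)/R = (4.06 − 1.27) / 19.6 = 0.142 mA.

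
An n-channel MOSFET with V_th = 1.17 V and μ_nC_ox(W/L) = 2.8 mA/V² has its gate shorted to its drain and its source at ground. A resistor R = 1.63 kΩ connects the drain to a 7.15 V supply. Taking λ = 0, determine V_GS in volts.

V_GS = 2.58 V

With gate tied to drain, V_GS = V_DS ≥ V_GS − V_th, so the device is in saturation.
KCL at the drain: ½ k_n (V_GS − V_th)² = (V_DD − V_GS)/R.
Let x = V_GS − 1.17. Then 2.28 x² + x − 5.98 = 0, giving x = 1.41 V (positive root), so V_GS = 2.58 V.
I_D = (V_DD − V_GS)/R = (7.15 − 2.58) / 1.63 = 2.8 mA.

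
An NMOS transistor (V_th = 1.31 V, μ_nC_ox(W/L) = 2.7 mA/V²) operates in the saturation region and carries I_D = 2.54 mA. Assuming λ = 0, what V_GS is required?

In saturation I_D = ½ k_n (V_GS − V_th)², so V_GS − V_th = √(2 I_D / k_n) = √(2 × 2.54 / 2.7) = 1.37 V.
V_GS = 1.31 + 1.37 = 2.68 V.

V_GS = 2.68 V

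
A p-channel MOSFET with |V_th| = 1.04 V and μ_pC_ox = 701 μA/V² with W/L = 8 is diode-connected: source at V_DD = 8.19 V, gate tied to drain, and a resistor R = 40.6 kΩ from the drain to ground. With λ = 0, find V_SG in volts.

With gate tied to drain, V_SG = V_SD ≥ V_SG − |V_th|, so the device is in saturation.
k_p = μ_pC_ox · (W/L) = 5.608 mA/V².
KCL at the drain: ½ k_p (V_SG − |V_th|)² = (V_DD − V_SG)/R.
Let x = V_SG − 1.04. Then 114 x² + x − 7.15 = 0, giving x = 0.246 V (positive root), so V_SG = 1.29 V.
I_D = (V_DD − V_SG)/R = (8.19 − 1.29) / 40.6 = 0.17 mA.

V_SG = 1.29 V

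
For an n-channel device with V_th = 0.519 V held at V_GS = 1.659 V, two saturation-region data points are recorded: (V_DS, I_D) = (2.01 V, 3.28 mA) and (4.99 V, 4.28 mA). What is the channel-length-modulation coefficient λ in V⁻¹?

With V_GS fixed, I_D ∝ (1 + λ V_DS) in saturation, so I_D2/I_D1 = (1 + λ V_DS2)/(1 + λ V_DS1).
4.28/3.28 = 1.305 = (1 + 4.99 λ)/(1 + 2.01 λ).
Solving: λ (I_D1 V_DS2 − I_D2 V_DS1) = I_D2 − I_D1, so λ = (4.28 − 3.28) / (3.28 × 4.99 − 4.28 × 2.01) = 1 / 7.76 = 0.129 V⁻¹.

λ = 0.129 V⁻¹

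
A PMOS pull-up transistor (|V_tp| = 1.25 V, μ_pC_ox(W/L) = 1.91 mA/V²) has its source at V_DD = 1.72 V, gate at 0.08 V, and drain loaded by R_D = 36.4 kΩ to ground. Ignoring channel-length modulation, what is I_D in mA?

V_SG = V_DD − V_G = 1.72 − 0.08 = 1.64 V, so V_ov = 1.64 − 1.25 = 0.39 V.
Assume saturation: I_D = ½ k_p V_ov² = 0.5 × 1.91 × 0.39² = 0.145 mA, giving V_SD = V_DD − I_D R_D = 1.72 − 0.145 × 36.4 = -3.57 V.
But -3.57 V < V_ov = 0.39 V, so the device is actually in triode.
In triode I_D = k_p[V_ov V_SD − ½ V_SD²] and I_D = (V_DD − V_SD)/R_D. Equating: 34.8 V_SD² − 28.11 V_SD + 1.72 = 0, giving V_SD = 0.0667 V (the root below V_ov).
I_D = (1.72 − 0.0667) / 36.4 = 0.0454 mA.

I_D = 0.0454 mA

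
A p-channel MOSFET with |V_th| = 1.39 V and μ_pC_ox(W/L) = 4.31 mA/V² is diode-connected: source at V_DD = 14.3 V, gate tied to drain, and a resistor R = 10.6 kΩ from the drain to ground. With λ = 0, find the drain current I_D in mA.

I_D = 1.15 mA

With gate tied to drain, V_SG = V_SD ≥ V_SG − |V_th|, so the device is in saturation.
KCL at the drain: ½ k_p (V_SG − |V_th|)² = (V_DD − V_SG)/R.
Let x = V_SG − 1.39. Then 22.8 x² + x − 12.91 = 0, giving x = 0.73 V (positive root), so V_SG = 2.12 V.
I_D = (V_DD − V_SG)/R = (14.3 − 2.12) / 10.6 = 1.15 mA.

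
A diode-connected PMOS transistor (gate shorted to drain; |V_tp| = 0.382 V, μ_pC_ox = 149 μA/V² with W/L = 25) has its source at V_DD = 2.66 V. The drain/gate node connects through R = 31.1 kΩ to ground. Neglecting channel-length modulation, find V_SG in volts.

With gate tied to drain, V_SG = V_SD ≥ V_SG − |V_tp|, so the device is in saturation.
k_p = μ_pC_ox · (W/L) = 3.725 mA/V².
KCL at the drain: ½ k_p (V_SG − |V_tp|)² = (V_DD − V_SG)/R.
Let x = V_SG − 0.382. Then 57.9 x² + x − 2.278 = 0, giving x = 0.19 V (positive root), so V_SG = 0.572 V.
I_D = (V_DD − V_SG)/R = (2.66 − 0.572) / 31.1 = 0.0671 mA.

V_SG = 0.572 V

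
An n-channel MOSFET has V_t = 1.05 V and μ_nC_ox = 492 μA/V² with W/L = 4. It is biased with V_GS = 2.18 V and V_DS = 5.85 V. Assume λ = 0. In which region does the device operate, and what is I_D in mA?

k_n = μ_nC_ox · (W/L) = 1.968 mA/V².
V_ov = V_GS − V_t = 2.18 − 1.05 = 1.13 V.
Since V_DS = 5.85 V ≥ V_ov = 1.13 V, the device is in saturation.
I_D = ½ k_n V_ov² = 0.5 × 1.968 × 1.13² = 1.26 mA.

Saturation; I_D = 1.26 mA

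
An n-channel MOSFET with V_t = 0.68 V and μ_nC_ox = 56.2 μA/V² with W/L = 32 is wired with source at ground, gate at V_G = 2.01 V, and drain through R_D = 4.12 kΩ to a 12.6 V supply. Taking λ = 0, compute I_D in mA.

I_D = 1.59 mA

V_GS = V_G = 2.01 V, so V_ov = 2.01 − 0.68 = 1.33 V.
k_n = μ_nC_ox · (W/L) = 1.798 mA/V².
Assume saturation: I_D = ½ k_n V_ov² = 0.5 × 1.798 × 1.33² = 1.59 mA, giving V_DS = V_DD − I_D R_D = 12.6 − 1.59 × 4.12 = 6.05 V.
V_DS = 6.05 V ≥ V_ov = 1.33 V, confirming saturation.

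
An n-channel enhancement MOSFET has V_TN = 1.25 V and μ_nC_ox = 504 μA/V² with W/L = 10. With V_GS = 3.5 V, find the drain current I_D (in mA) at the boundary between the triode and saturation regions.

I_D = 12.8 mA

At the boundary V_DS = V_ov = V_GS − V_TN = 3.5 − 1.25 = 2.25 V.
k_n = μ_nC_ox · (W/L) = 5.04 mA/V².
I_D = ½ k_n V_ov² = 0.5 × 5.04 × 2.25² = 12.8 mA.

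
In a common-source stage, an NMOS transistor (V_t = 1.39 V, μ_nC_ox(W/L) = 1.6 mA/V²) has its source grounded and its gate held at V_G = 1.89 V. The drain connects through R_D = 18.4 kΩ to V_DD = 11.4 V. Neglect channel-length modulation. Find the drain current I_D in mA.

I_D = 0.200 mA

V_GS = V_G = 1.89 V, so V_ov = 1.89 − 1.39 = 0.5 V.
Assume saturation: I_D = ½ k_n V_ov² = 0.5 × 1.6 × 0.5² = 0.2 mA, giving V_DS = V_DD − I_D R_D = 11.4 − 0.2 × 18.4 = 7.72 V.
V_DS = 7.72 V ≥ V_ov = 0.5 V, confirming saturation.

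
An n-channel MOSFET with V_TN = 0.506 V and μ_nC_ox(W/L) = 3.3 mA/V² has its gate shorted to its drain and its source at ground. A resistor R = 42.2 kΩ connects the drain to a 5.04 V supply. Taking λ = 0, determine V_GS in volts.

V_GS = 0.754 V

With gate tied to drain, V_GS = V_DS ≥ V_GS − V_TN, so the device is in saturation.
KCL at the drain: ½ k_n (V_GS − V_TN)² = (V_DD − V_GS)/R.
Let x = V_GS − 0.506. Then 69.6 x² + x − 4.534 = 0, giving x = 0.248 V (positive root), so V_GS = 0.754 V.
I_D = (V_DD − V_GS)/R = (5.04 − 0.754) / 42.2 = 0.102 mA.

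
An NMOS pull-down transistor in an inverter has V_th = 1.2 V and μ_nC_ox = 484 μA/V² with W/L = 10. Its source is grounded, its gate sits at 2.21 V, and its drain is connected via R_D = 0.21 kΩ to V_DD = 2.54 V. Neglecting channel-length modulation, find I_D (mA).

I_D = 2.47 mA

V_GS = V_G = 2.21 V, so V_ov = 2.21 − 1.2 = 1.01 V.
k_n = μ_nC_ox · (W/L) = 4.84 mA/V².
Assume saturation: I_D = ½ k_n V_ov² = 0.5 × 4.84 × 1.01² = 2.47 mA, giving V_DS = V_DD − I_D R_D = 2.54 − 2.47 × 0.21 = 2.02 V.
V_DS = 2.02 V ≥ V_ov = 1.01 V, confirming saturation.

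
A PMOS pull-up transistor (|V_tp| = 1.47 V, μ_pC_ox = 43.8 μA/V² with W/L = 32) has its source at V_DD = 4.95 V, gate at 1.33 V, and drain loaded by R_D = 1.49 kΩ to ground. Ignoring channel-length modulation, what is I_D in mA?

V_SG = V_DD − V_G = 4.95 − 1.33 = 3.62 V, so V_ov = 3.62 − 1.47 = 2.15 V.
k_p = μ_pC_ox · (W/L) = 1.402 mA/V².
Assume saturation: I_D = ½ k_p V_ov² = 0.5 × 1.402 × 2.15² = 3.24 mA, giving V_SD = V_DD − I_D R_D = 4.95 − 3.24 × 1.49 = 0.123 V.
But 0.123 V < V_ov = 2.15 V, so the device is actually in triode.
In triode I_D = k_p[V_ov V_SD − ½ V_SD²] and I_D = (V_DD − V_SD)/R_D. Equating: 1.04 V_SD² − 5.49 V_SD + 4.95 = 0, giving V_SD = 1.16 V (the root below V_ov).
I_D = (4.95 − 1.16) / 1.49 = 2.55 mA.

I_D = 2.55 mA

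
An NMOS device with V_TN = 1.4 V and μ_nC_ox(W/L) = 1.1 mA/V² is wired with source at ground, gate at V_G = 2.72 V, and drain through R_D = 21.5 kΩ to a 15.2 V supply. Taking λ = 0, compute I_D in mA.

I_D = 0.679 mA

V_GS = V_G = 2.72 V, so V_ov = 2.72 − 1.4 = 1.32 V.
Assume saturation: I_D = ½ k_n V_ov² = 0.5 × 1.1 × 1.32² = 0.958 mA, giving V_DS = V_DD − I_D R_D = 15.2 − 0.958 × 21.5 = -5.4 V.
But -5.4 V < V_ov = 1.32 V, so the device is actually in triode.
In triode I_D = k_n[V_ov V_DS − ½ V_DS²] and I_D = (V_DD − V_DS)/R_D. Equating: 11.8 V_DS² − 32.22 V_DS + 15.2 = 0, giving V_DS = 0.607 V (the root below V_ov).
I_D = (15.2 − 0.607) / 21.5 = 0.679 mA.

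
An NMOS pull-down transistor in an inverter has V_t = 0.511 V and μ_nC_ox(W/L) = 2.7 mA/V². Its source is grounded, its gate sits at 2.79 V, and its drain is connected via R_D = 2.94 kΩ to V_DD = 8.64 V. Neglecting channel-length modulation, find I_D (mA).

I_D = 2.77 mA

V_GS = V_G = 2.79 V, so V_ov = 2.79 − 0.511 = 2.28 V.
Assume saturation: I_D = ½ k_n V_ov² = 0.5 × 2.7 × 2.28² = 7.01 mA, giving V_DS = V_DD − I_D R_D = 8.64 − 7.01 × 2.94 = -12 V.
But -12 V < V_ov = 2.28 V, so the device is actually in triode.
In triode I_D = k_n[V_ov V_DS − ½ V_DS²] and I_D = (V_DD − V_DS)/R_D. Equating: 3.97 V_DS² − 19.09 V_DS + 8.64 = 0, giving V_DS = 0.506 V (the root below V_ov).
I_D = (8.64 − 0.506) / 2.94 = 2.77 mA.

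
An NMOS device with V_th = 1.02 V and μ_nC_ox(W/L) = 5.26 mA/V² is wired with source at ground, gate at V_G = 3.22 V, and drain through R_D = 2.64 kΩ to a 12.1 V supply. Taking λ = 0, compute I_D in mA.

I_D = 4.42 mA

V_GS = V_G = 3.22 V, so V_ov = 3.22 − 1.02 = 2.2 V.
Assume saturation: I_D = ½ k_n V_ov² = 0.5 × 5.26 × 2.2² = 12.7 mA, giving V_DS = V_DD − I_D R_D = 12.1 − 12.7 × 2.64 = -21.5 V.
But -21.5 V < V_ov = 2.2 V, so the device is actually in triode.
In triode I_D = k_n[V_ov V_DS − ½ V_DS²] and I_D = (V_DD − V_DS)/R_D. Equating: 6.94 V_DS² − 31.55 V_DS + 12.1 = 0, giving V_DS = 0.423 V (the root below V_ov).
I_D = (12.1 − 0.423) / 2.64 = 4.42 mA.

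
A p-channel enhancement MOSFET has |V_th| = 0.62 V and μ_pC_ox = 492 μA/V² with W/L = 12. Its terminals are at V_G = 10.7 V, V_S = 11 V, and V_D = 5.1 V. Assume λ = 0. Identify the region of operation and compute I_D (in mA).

V_SG = V_S − V_G = 11 − 10.7 = 0.3 V; V_SD = V_S − V_D = 11 − 5.1 = 5.9 V.
V_SG = 0.3 V < |V_th| = 0.62 V, so the transistor is in cutoff.

Cutoff; I_D = 0 mA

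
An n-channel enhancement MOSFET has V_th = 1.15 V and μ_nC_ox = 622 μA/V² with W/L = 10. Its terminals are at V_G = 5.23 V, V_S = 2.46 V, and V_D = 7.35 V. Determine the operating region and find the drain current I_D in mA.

Saturation; I_D = 8.16 mA

V_GS = V_G − V_S = 5.23 − 2.46 = 2.77 V; V_DS = V_D − V_S = 7.35 − 2.46 = 4.89 V.
k_n = μ_nC_ox · (W/L) = 6.22 mA/V².
V_ov = V_GS − V_th = 2.77 − 1.15 = 1.62 V.
Since V_DS = 4.89 V ≥ V_ov = 1.62 V, the device is in saturation.
I_D = ½ k_n V_ov² = 0.5 × 6.22 × 1.62² = 8.16 mA.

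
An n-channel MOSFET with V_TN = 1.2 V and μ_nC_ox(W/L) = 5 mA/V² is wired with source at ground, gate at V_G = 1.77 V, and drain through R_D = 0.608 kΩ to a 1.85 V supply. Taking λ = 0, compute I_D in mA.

I_D = 0.812 mA

V_GS = V_G = 1.77 V, so V_ov = 1.77 − 1.2 = 0.57 V.
Assume saturation: I_D = ½ k_n V_ov² = 0.5 × 5 × 0.57² = 0.812 mA, giving V_DS = V_DD − I_D R_D = 1.85 − 0.812 × 0.608 = 1.36 V.
V_DS = 1.36 V ≥ V_ov = 0.57 V, confirming saturation.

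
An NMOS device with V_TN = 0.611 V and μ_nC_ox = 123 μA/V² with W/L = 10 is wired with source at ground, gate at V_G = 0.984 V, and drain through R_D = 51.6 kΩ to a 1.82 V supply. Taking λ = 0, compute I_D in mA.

I_D = 0.0337 mA

V_GS = V_G = 0.984 V, so V_ov = 0.984 − 0.611 = 0.373 V.
k_n = μ_nC_ox · (W/L) = 1.23 mA/V².
Assume saturation: I_D = ½ k_n V_ov² = 0.5 × 1.23 × 0.373² = 0.0856 mA, giving V_DS = V_DD − I_D R_D = 1.82 − 0.0856 × 51.6 = -2.6 V.
But -2.6 V < V_ov = 0.373 V, so the device is actually in triode.
In triode I_D = k_n[V_ov V_DS − ½ V_DS²] and I_D = (V_DD − V_DS)/R_D. Equating: 31.7 V_DS² − 24.67 V_DS + 1.82 = 0, giving V_DS = 0.0825 V (the root below V_ov).
I_D = (1.82 − 0.0825) / 51.6 = 0.0337 mA.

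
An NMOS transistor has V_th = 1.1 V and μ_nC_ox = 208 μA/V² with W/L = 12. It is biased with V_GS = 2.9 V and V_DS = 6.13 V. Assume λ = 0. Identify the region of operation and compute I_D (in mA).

k_n = μ_nC_ox · (W/L) = 2.496 mA/V².
V_ov = V_GS − V_th = 2.9 − 1.1 = 1.8 V.
Since V_DS = 6.13 V ≥ V_ov = 1.8 V, the device is in saturation.
I_D = ½ k_n V_ov² = 0.5 × 2.496 × 1.8² = 4.04 mA.

Saturation; I_D = 4.04 mA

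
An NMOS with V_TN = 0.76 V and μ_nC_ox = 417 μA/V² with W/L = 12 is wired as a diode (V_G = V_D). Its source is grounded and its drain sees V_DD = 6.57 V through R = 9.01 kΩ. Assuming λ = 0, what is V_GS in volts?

V_GS = 1.25 V

With gate tied to drain, V_GS = V_DS ≥ V_GS − V_TN, so the device is in saturation.
k_n = μ_nC_ox · (W/L) = 5.004 mA/V².
KCL at the drain: ½ k_n (V_GS − V_TN)² = (V_DD − V_GS)/R.
Let x = V_GS − 0.76. Then 22.5 x² + x − 5.81 = 0, giving x = 0.486 V (positive root), so V_GS = 1.25 V.
I_D = (V_DD − V_GS)/R = (6.57 − 1.25) / 9.01 = 0.591 mA.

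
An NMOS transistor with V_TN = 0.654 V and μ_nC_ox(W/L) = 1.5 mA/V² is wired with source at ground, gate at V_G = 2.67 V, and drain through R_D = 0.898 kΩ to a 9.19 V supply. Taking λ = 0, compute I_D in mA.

V_GS = V_G = 2.67 V, so V_ov = 2.67 − 0.654 = 2.02 V.
Assume saturation: I_D = ½ k_n V_ov² = 0.5 × 1.5 × 2.02² = 3.05 mA, giving V_DS = V_DD − I_D R_D = 9.19 − 3.05 × 0.898 = 6.45 V.
V_DS = 6.45 V ≥ V_ov = 2.02 V, confirming saturation.

I_D = 3.05 mA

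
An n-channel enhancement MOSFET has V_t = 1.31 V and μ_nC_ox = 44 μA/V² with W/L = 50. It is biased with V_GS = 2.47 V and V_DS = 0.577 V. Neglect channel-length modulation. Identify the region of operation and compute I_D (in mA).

Triode; I_D = 1.11 mA

k_n = μ_nC_ox · (W/L) = 2.2 mA/V².
V_ov = V_GS − V_t = 2.47 − 1.31 = 1.16 V.
Since V_DS = 0.577 V < V_ov = 1.16 V, the device is in the triode region.
I_D = k_n [V_ov · V_DS − ½ V_DS²] = 2.2 × [1.16 × 0.577 − 0.5 × 0.577²] = 1.11 mA.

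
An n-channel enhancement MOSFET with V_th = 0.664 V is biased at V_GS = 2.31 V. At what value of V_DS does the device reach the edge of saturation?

The boundary between triode and saturation is V_DS = V_GS − V_th = V_ov.
V_ov = 2.31 − 0.664 = 1.65 V.

V_DS,sat = 1.65 V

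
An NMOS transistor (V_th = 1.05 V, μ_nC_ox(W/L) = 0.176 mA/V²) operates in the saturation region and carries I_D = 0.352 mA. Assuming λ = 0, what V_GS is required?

V_GS = 3.05 V

In saturation I_D = ½ k_n (V_GS − V_th)², so V_GS − V_th = √(2 I_D / k_n) = √(2 × 0.352 / 0.176) = 2 V.
V_GS = 1.05 + 2 = 3.05 V.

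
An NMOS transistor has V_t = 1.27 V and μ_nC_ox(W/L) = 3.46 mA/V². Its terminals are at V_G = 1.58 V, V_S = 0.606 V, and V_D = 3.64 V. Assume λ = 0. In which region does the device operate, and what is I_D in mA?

Cutoff; I_D = 0 mA

V_GS = V_G − V_S = 1.58 − 0.606 = 0.974 V; V_DS = V_D − V_S = 3.64 − 0.606 = 3.03 V.
V_GS = 0.974 V < V_t = 1.27 V, so the transistor is in cutoff.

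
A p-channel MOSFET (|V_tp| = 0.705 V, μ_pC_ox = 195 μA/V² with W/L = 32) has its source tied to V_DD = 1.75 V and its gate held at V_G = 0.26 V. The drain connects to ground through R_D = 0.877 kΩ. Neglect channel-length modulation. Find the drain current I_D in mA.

I_D = 1.51 mA

V_SG = V_DD − V_G = 1.75 − 0.26 = 1.49 V, so V_ov = 1.49 − 0.705 = 0.785 V.
k_p = μ_pC_ox · (W/L) = 6.24 mA/V².
Assume saturation: I_D = ½ k_p V_ov² = 0.5 × 6.24 × 0.785² = 1.92 mA, giving V_SD = V_DD − I_D R_D = 1.75 − 1.92 × 0.877 = 0.0639 V.
But 0.0639 V < V_ov = 0.785 V, so the device is actually in triode.
In triode I_D = k_p[V_ov V_SD − ½ V_SD²] and I_D = (V_DD − V_SD)/R_D. Equating: 2.74 V_SD² − 5.296 V_SD + 1.75 = 0, giving V_SD = 0.423 V (the root below V_ov).
I_D = (1.75 − 0.423) / 0.877 = 1.51 mA.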